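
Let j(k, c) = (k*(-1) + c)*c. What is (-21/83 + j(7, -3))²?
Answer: 6095961/6889 ≈ 884.88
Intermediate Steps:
j(k, c) = c*(c - k) (j(k, c) = (-k + c)*c = (c - k)*c = c*(c - k))
(-21/83 + j(7, -3))² = (-21/83 - 3*(-3 - 1*7))² = (-21*1/83 - 3*(-3 - 7))² = (-21/83 - 3*(-10))² = (-21/83 + 30)² = (2469/83)² = 6095961/6889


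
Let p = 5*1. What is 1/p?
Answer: ⅕ ≈ 0.20000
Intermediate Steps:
p = 5
1/p = 1/5 = ⅕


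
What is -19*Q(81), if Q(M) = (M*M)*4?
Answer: -498636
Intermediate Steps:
Q(M) = 4*M² (Q(M) = M²*4 = 4*M²)
-19*Q(81) = -76*81² = -76*6561 = -19*26244 = -498636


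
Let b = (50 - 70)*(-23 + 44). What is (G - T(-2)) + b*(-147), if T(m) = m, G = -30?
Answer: 61712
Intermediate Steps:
b = -420 (b = -20*21 = -420)
(G - T(-2)) + b*(-147) = (-30 - 1*(-2)) - 420*(-147) = (-30 + 2) + 61740 = -28 + 61740 = 61712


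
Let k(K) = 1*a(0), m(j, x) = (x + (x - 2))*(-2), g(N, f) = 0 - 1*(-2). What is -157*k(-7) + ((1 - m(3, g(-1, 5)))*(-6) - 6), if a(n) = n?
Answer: -36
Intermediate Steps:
g(N, f) = 2 (g(N, f) = 0 + 2 = 2)
m(j, x) = 4 - 4*x (m(j, x) = (x + (-2 + x))*(-2) = (-2 + 2*x)*(-2) = 4 - 4*x)
k(K) = 0 (k(K) = 1*0 = 0)
-157*k(-7) + ((1 - m(3, g(-1, 5)))*(-6) - 6) = -157*0 + ((1 - (4 - 4*2))*(-6) - 6) = 0 + ((1 - (4 - 8))*(-6) - 6) = 0 + ((1 - 1*(-4))*(-6) - 6) = 0 + ((1 + 4)*(-6) - 6) = 0 + (5*(-6) - 6) = 0 + (-30 - 6) = 0 - 36 = -36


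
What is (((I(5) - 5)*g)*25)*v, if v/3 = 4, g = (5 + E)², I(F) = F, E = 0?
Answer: 0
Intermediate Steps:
g = 25 (g = (5 + 0)² = 5² = 25)
v = 12 (v = 3*4 = 12)
(((I(5) - 5)*g)*25)*v = (((5 - 5)*25)*25)*12 = ((0*25)*25)*12 = (0*25)*12 = 0*12 = 0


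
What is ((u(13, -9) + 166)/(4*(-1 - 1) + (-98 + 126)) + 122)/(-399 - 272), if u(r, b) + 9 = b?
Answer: -647/3355 ≈ -0.19285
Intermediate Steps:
u(r, b) = -9 + b
((u(13, -9) + 166)/(4*(-1 - 1) + (-98 + 126)) + 122)/(-399 - 272) = (((-9 - 9) + 166)/(4*(-1 - 1) + (-98 + 126)) + 122)/(-399 - 272) = ((-18 + 166)/(4*(-2) + 28) + 122)/(-671) = (148/(-8 + 28) + 122)*(-1/671) = (148/20 + 122)*(-1/671) = (148*(1/20) + 122)*(-1/671) = (37/5 + 122)*(-1/671) = (647/5)*(-1/671) = -647/3355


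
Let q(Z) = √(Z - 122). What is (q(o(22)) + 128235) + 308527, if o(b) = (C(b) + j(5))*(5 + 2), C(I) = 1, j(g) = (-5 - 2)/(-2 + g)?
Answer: 436762 + I*√1182/3 ≈ 4.3676e+5 + 11.46*I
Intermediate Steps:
j(g) = -7/(-2 + g)
o(b) = -28/3 (o(b) = (1 - 7/(-2 + 5))*(5 + 2) = (1 - 7/3)*7 = -4/3*7 = -28/3)
q(Z) = √(-122 + Z)
(q(o(22)) + 128235) + 308527 = (√(-122 - 28/3) + 128235) + 308527 = (√(-394/3) + 128235) + 308527 = (I*√1182/3 + 128235) + 308527 = (128235 + I*√1182/3) + 308527 = 436762 + I*√1182/3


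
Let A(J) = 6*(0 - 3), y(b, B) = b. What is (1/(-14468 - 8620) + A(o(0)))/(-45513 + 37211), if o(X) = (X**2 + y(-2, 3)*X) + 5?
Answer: 415585/191676576 ≈ 0.0021682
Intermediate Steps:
o(X) = 5 + X**2 - 2*X (o(X) = (X**2 - 2*X) + 5 = 5 + X**2 - 2*X)
A(J) = -18 (A(J) = 6*(-3) = -18)
(1/(-14468 - 8620) + A(o(0)))/(-45513 + 37211) = (1/(-14468 - 8620) - 18)/(-45513 + 37211) = (1/(-23088) - 18)/(-8302) = (-1/23088 - 18)*(-1/8302) = -415585/23088*(-1/8302) = 415585/191676576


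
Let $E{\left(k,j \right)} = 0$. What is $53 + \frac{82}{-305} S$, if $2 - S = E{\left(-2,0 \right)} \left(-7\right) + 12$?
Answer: $\frac{3397}{61} \approx 55.689$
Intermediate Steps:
$S = -10$ ($S = 2 - \left(0 \left(-7\right) + 12\right) = 2 - \left(0 + 12\right) = 2 - 12 = -10$)
$53 + \frac{82}{-305} S = 53 + \frac{82}{-305} \left(-10\right) = 53 + 82 \left(- \frac{1}{305}\right) \left(-10\right) = 53 - - \frac{164}{61} = 53 + \frac{164}{61} = \frac{3397}{61}$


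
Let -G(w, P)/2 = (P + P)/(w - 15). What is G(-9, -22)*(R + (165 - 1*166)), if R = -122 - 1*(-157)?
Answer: -374/3 ≈ -124.67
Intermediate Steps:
G(w, P) = -4*P/(-15 + w) (G(w, P) = -2*(P + P)/(w - 15) = -2*2*P/(-15 + w) = -4*P/(-15 + w))
R = 35 (R = -122 + 157 = 35)
G(-9, -22)*(R + (165 - 1*166)) = (-4*(-22)/(-15 - 9))*(35 + (165 - 1*166)) = (-4*(-22)/(-24))*(35 + (165 - 166)) = (-4*(-22)*(-1/24))*(35 - 1) = -11/3*34 = -374/3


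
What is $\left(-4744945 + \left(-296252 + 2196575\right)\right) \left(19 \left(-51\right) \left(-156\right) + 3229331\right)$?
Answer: $-9616230447890$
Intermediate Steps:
$\left(-4744945 + \left(-296252 + 2196575\right)\right) \left(19 \left(-51\right) \left(-156\right) + 3229331\right) = \left(-4744945 + 1900323\right) \left(\left(-969\right) \left(-156\right) + 3229331\right) = - 2844622 \left(151164 + 3229331\right) = \left(-2844622\right) 3380495 = -9616230447890$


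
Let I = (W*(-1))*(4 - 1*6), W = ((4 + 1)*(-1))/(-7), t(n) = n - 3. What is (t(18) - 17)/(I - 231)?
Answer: 14/1607 ≈ 0.0087119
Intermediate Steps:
t(n) = -3 + n
W = 5/7 (W = (5*(-1))*(-⅐) = -5*(-⅐) = 5/7 ≈ 0.71429)
I = 10/7 (I = ((5/7)*(-1))*(4 - 1*6) = -5*(4 - 6)/7 = -5/7*(-2) = 10/7 ≈ 1.4286)
(t(18) - 17)/(I - 231) = ((-3 + 18) - 17)/(10/7 - 231) = (15 - 17)/(-1607/7) = -2*(-7/1607) = 14/1607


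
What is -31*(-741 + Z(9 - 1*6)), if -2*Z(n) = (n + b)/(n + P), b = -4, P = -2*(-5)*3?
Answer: 1516055/66 ≈ 22971.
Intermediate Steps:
P = 30 (P = 10*3 = 30)
Z(n) = -(-4 + n)/(2*(30 + n)) (Z(n) = -(n - 4)/(2*(n + 30)) = -(-4 + n)/(2*(30 + n)))
-31*(-741 + Z(9 - 1*6)) = -31*(-741 + (4 - (9 - 1*6))/(2*(30 + (9 - 1*6)))) = -31*(-741 + (4 - (9 - 6))/(2*(30 + (9 - 6)))) = -31*(-741 + (4 - 1*3)/(2*(30 + 3))) = -31*(-741 + (1/2)*(4 - 3)/33) = -31*(-741 + (1/2)*(1/33)*1) = -31*(-741 + 1/66) = -31*(-48905/66) = 1516055/66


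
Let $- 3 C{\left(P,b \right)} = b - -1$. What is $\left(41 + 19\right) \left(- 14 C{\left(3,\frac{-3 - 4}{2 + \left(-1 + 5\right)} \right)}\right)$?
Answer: $- \frac{140}{3} \approx -46.667$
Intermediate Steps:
$C{\left(P,b \right)} = - \frac{1}{3} - \frac{b}{3}$ ($C{\left(P,b \right)} = - \frac{b - -1}{3} = - \frac{b + 1}{3} = - \frac{1 + b}{3} = - \frac{1}{3} - \frac{b}{3}$)
$\left(41 + 19\right) \left(- 14 C{\left(3,\frac{-3 - 4}{2 + \left(-1 + 5\right)} \right)}\right) = \left(41 + 19\right) \left(- 14 \left(- \frac{1}{3} - \frac{\left(-3 - 4\right) \frac{1}{2 + \left(-1 + 5\right)}}{3}\right)\right) = 60 \left(- 14 \left(- \frac{1}{3} - \frac{\left(-7\right) \frac{1}{2 + 4}}{3}\right)\right) = 60 \left(- 14 \left(- \frac{1}{3} - \frac{\left(-7\right) \frac{1}{6}}{3}\right)\right) = 60 \left(- 14 \left(- \frac{1}{3} - - \frac{7}{18}\right)\right) = 60 \left(- 14 \left(- \frac{1}{3} + \frac{7}{18}\right)\right) = 60 \left(\left(-14\right) \frac{1}{18}\right) = 60 \left(- \frac{7}{9}\right) = - \frac{140}{3}$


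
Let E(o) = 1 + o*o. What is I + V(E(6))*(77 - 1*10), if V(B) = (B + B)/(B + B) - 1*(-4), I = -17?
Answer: 318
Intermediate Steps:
E(o) = 1 + o**2
V(B) = 5 (V(B) = (2*B)/((2*B)) + 4 = (2*B)*(1/(2*B)) + 4 = 1 + 4 = 5)
I + V(E(6))*(77 - 1*10) = -17 + 5*(77 - 1*10) = -17 + 5*(77 - 10) = -17 + 5*67 = -17 + 335 = 318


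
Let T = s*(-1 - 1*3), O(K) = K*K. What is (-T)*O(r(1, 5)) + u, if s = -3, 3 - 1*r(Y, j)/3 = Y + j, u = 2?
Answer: -970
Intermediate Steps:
r(Y, j) = 9 - 3*Y - 3*j (r(Y, j) = 9 - 3*(Y + j) = 9 + (-3*Y - 3*j) = 9 - 3*Y - 3*j)
O(K) = K²
T = 12 (T = -3*(-1 - 1*3) = -3*(-1 - 3) = -3*(-4) = 12)
(-T)*O(r(1, 5)) + u = (-1*12)*(9 - 3*1 - 3*5)² + 2 = -12*(9 - 3 - 15)² + 2 = -12*(-9)² + 2 = -12*81 + 2 = -972 + 2 = -970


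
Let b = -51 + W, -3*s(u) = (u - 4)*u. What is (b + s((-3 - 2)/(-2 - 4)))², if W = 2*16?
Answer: 3829849/11664 ≈ 328.35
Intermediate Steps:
W = 32
s(u) = -u*(-4 + u)/3 (s(u) = -(u - 4)*u/3 = -(-4 + u)*u/3 = -u*(-4 + u)/3)
b = -19 (b = -51 + 32 = -19)
(b + s((-3 - 2)/(-2 - 4)))² = (-19 + ((-3 - 2)/(-2 - 4))*(4 - (-3 - 2)/(-2 - 4))/3)² = (-19 + (-5/(-6))*(4 - (-5)/(-6))/3)² = (-19 + (-5*(-⅙))*(4 - (-5)*(-1)/6)/3)² = (-19 + (⅓)*(⅚)*(4 - 1*⅚))² = (-19 + (⅓)*(⅚)*(4 - ⅚))² = (-19 + (⅓)*(⅚)*(19/6))² = (-19 + 95/108)² = (-1957/108)² = 3829849/11664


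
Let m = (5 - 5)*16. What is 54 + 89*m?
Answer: 54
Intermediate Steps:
m = 0 (m = 0*16 = 0)
54 + 89*m = 54 + 89*0 = 54 + 0 = 54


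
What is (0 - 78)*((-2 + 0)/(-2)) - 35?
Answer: -113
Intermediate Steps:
(0 - 78)*((-2 + 0)/(-2)) - 35 = -(-39)*(-2) - 35 = -78*1 - 35 = -78 - 35 = -113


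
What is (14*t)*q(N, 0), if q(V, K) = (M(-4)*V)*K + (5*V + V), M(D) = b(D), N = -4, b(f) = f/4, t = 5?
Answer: -1680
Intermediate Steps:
b(f) = f/4 (b(f) = f*(¼) = f/4)
M(D) = D/4
q(V, K) = 6*V - K*V (q(V, K) = (((¼)*(-4))*V)*K + (5*V + V) = (-V)*K + 6*V = -K*V + 6*V = 6*V - K*V)
(14*t)*q(N, 0) = (14*5)*(-4*(6 - 1*0)) = 70*(-4*(6 + 0)) = 70*(-4*6) = 70*(-24) = -1680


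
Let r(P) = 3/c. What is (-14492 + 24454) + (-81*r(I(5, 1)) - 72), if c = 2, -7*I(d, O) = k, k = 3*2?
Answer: 19537/2 ≈ 9768.5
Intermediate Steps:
k = 6
I(d, O) = -6/7 (I(d, O) = -1/7*6 = -6/7)
r(P) = 3/2
(-14492 + 24454) + (-81*r(I(5, 1)) - 72) = (-14492 + 24454) + (-81*3/2 - 72) = 9962 + (-243/2 - 72) = 9962 - 387/2 = 19537/2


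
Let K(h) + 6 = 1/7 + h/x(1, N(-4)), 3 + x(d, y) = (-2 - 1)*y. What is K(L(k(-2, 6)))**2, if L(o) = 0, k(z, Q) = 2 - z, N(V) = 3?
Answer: 1681/49 ≈ 34.306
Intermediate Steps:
x(d, y) = -3 - 3*y (x(d, y) = -3 + (-2 - 1)*y = -3 - 3*y)
K(h) = -41/7 - h/12 (K(h) = -6 + (1/7 + h/(-3 - 3*3)) = -6 + (1*(1/7) + h/(-3 - 9)) = -6 + (1/7 + h/(-12)) = -6 + (1/7 + h*(-1/12)) = -6 + (1/7 - h/12) = -41/7 - h/12)
K(L(k(-2, 6)))**2 = (-41/7 - 1/12*0)**2 = (-41/7 + 0)**2 = (-41/7)**2 = 1681/49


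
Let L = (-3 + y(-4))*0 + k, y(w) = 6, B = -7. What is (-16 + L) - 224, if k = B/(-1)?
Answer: -233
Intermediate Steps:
k = 7 (k = -7/(-1) = -7*(-1) = 7)
L = 7 (L = (-3 + 6)*0 + 7 = 3*0 + 7 = 0 + 7 = 7)
(-16 + L) - 224 = (-16 + 7) - 224 = -9 - 224 = -233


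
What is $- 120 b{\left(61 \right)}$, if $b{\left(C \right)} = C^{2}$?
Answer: $-446520$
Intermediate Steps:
$- 120 b{\left(61 \right)} = - 120 \cdot 61^{2} = \left(-120\right) 3721 = -446520$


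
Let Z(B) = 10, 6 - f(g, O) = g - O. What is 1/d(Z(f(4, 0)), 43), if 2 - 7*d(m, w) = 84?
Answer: -7/82 ≈ -0.085366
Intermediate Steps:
f(g, O) = 6 + O - g (f(g, O) = 6 - (g - O) = 6 + (O - g) = 6 + O - g)
d(m, w) = -82/7 (d(m, w) = 2/7 - 1/7*84 = 2/7 - 12 = -82/7)
1/d(Z(f(4, 0)), 43) = 1/(-82/7) = -7/82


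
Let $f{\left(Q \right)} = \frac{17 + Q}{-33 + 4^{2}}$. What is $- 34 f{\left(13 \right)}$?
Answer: $60$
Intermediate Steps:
$f{\left(Q \right)} = -1 - \frac{Q}{17}$ ($f{\left(Q \right)} = \frac{17 + Q}{-33 + 16} = \frac{17 + Q}{-17} = \left(17 + Q\right) \left(- \frac{1}{17}\right) = -1 - \frac{Q}{17}$)
$- 34 f{\left(13 \right)} = - 34 \left(-1 - \frac{13}{17}\right) = \left(-34\right) \left(- \frac{30}{17}\right) = 60$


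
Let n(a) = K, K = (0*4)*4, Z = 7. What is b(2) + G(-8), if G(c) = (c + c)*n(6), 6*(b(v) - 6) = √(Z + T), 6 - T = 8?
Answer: 6 + √5/6 ≈ 6.3727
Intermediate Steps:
T = -2 (T = 6 - 1*8 = 6 - 8 = -2)
b(v) = 6 + √5/6 (b(v) = 6 + √(7 - 2)/6 = 6 + √5/6)
K = 0 (K = 0*4 = 0)
n(a) = 0
G(c) = 0 (G(c) = (c + c)*0 = (2*c)*0 = 0)
b(2) + G(-8) = (6 + √5/6) + 0 = 6 + √5/6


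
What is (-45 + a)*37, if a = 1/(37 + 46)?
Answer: -138158/83 ≈ -1664.6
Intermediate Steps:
a = 1/83 ≈ 0.012048
(-45 + a)*37 = (-45 + 1/83)*37 = -3734/83*37 = -138158/83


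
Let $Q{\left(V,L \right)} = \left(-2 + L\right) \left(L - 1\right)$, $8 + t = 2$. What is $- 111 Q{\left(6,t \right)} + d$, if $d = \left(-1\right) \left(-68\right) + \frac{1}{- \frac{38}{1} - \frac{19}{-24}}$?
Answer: $- \frac{5490188}{893} \approx -6148.0$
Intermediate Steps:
$t = -6$ ($t = -8 + 2 = -6$)
$d = \frac{60700}{893}$ ($d = 68 + \frac{1}{\left(-38\right) 1 - - \frac{19}{24}} = 68 + \frac{1}{-38 + \frac{19}{24}} = 68 + \frac{1}{- \frac{893}{24}} = 68 - \frac{24}{893} = \frac{60700}{893} \approx 67.973$)
$Q{\left(V,L \right)} = \left(-1 + L\right) \left(-2 + L\right)$ ($Q{\left(V,L \right)} = \left(-2 + L\right) \left(-1 + L\right) = \left(-1 + L\right) \left(-2 + L\right)$)
$- 111 Q{\left(6,t \right)} + d = - 111 \left(2 + \left(-6\right)^{2} - -18\right) + \frac{60700}{893} = - 111 \left(2 + 36 + 18\right) + \frac{60700}{893} = \left(-111\right) 56 + \frac{60700}{893} = -6216 + \frac{60700}{893} = - \frac{5490188}{893}$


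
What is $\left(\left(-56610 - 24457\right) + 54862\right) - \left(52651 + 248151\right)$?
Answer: $-327007$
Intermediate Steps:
$\left(\left(-56610 - 24457\right) + 54862\right) - \left(52651 + 248151\right) = \left(-81067 + 54862\right) - 300802 = -26205 - 300802 = -327007$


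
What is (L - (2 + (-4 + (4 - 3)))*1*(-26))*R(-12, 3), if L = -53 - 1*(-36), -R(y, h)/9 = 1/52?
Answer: 387/52 ≈ 7.4423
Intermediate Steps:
R(y, h) = -9/52
L = -17 (L = -53 + 36 = -17)
(L - (2 + (-4 + (4 - 3)))*1*(-26))*R(-12, 3) = (-17 - (2 + (-4 + (4 - 3)))*1*(-26))*(-9/52) = (-17 - (2 + (-4 + 1))*1*(-26))*(-9/52) = (-17 - (2 - 3)*1*(-26))*(-9/52) = (-17 - (-1*1)*(-26))*(-9/52) = (-17 - (-1)*(-26))*(-9/52) = (-17 - 1*26)*(-9/52) = (-17 - 26)*(-9/52) = -43*(-9/52) = 387/52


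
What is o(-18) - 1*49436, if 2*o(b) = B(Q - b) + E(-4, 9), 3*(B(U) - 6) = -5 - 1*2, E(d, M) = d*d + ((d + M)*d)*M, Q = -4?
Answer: -297097/6 ≈ -49516.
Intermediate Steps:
E(d, M) = d² + M*d*(M + d) (E(d, M) = d² + ((M + d)*d)*M = d² + (d*(M + d))*M = d² + M*d*(M + d))
B(U) = 11/3 (B(U) = 6 + (-5 - 1*2)/3 = 6 + (-5 - 2)/3 = 6 + (⅓)*(-7) = 6 - 7/3 = 11/3)
o(b) = -481/6 (o(b) = (11/3 - 4*(-4 + 9² + 9*(-4)))/2 = (11/3 - 4*(-4 + 81 - 36))/2 = (11/3 - 4*41)/2 = (11/3 - 164)/2 = (½)*(-481/3) = -481/6)
o(-18) - 1*49436 = -481/6 - 1*49436 = -481/6 - 49436 = -297097/6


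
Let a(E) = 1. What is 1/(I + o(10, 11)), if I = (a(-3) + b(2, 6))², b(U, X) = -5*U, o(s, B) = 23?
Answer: 1/104 ≈ 0.0096154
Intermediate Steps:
I = 81 (I = (1 - 5*2)² = (1 - 10)² = (-9)² = 81)
1/(I + o(10, 11)) = 1/(81 + 23) = 1/104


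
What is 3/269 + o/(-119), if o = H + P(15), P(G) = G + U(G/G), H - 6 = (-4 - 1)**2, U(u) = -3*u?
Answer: -11210/32011 ≈ -0.35019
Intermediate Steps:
H = 31 (H = 6 + (-4 - 1)**2 = 6 + (-5)**2 = 6 + 25 = 31)
P(G) = -3 + G (P(G) = G - 3*G/G = G - 3*1 = G - 3 = -3 + G)
o = 43 (o = 31 + (-3 + 15) = 31 + 12 = 43)
3/269 + o/(-119) = 3/269 + 43/(-119) = 3*(1/269) + 43*(-1/119) = 3/269 - 43/119 = -11210/32011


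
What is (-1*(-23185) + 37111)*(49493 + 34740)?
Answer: 5078912968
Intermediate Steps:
(-1*(-23185) + 37111)*(49493 + 34740) = (23185 + 37111)*84233 = 60296*84233 = 5078912968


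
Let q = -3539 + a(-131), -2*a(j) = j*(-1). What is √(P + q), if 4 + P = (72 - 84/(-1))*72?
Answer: √30494/2 ≈ 87.313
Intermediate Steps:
a(j) = j/2 (a(j) = -j*(-1)/2 = -(-1)*j/2 = j/2)
P = 11228 (P = -4 + (72 - 84/(-1))*72 = -4 + (72 - 84*(-1))*72 = -4 + (72 + 84)*72 = -4 + 156*72 = -4 + 11232 = 11228)
q = -7209/2 (q = -3539 + (½)*(-131) = -3539 - 131/2 = -7209/2 ≈ -3604.5)
√(P + q) = √(11228 - 7209/2) = √(15247/2) = √30494/2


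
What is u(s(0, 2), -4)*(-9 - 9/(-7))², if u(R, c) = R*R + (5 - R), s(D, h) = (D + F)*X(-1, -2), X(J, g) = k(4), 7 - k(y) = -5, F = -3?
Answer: 556956/7 ≈ 79565.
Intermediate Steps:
k(y) = 12 (k(y) = 7 - 1*(-5) = 7 + 5 = 12)
X(J, g) = 12
s(D, h) = -36 + 12*D (s(D, h) = (D - 3)*12 = (-3 + D)*12 = -36 + 12*D)
u(R, c) = 5 + R² - R (u(R, c) = R² + (5 - R) = 5 + R² - R)
u(s(0, 2), -4)*(-9 - 9/(-7))² = (5 + (-36 + 12*0)² - (-36 + 12*0))*(-9 - 9/(-7))² = (5 + (-36 + 0)² - (-36 + 0))*(-9 - 9*(-⅐))² = (5 + (-36)² - 1*(-36))*(-9 + 9/7)² = (5 + 1296 + 36)*(-54/7)² = 1337*(2916/49) = 556956/7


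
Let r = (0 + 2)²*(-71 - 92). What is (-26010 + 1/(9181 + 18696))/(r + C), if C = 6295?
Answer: -725080769/157309911 ≈ -4.6093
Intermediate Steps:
r = -652 (r = 2²*(-163) = 4*(-163) = -652)
(-26010 + 1/(9181 + 18696))/(r + C) = (-26010 + 1/(9181 + 18696))/(-652 + 6295) = (-26010 + 1/27877)/5643 = (-26010 + 1/27877)*(1/5643) = -725080769/27877*1/5643 = -725080769/157309911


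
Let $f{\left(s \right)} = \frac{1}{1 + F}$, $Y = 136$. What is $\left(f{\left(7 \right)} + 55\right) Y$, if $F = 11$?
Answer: $\frac{22474}{3} \approx 7491.3$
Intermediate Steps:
$f{\left(s \right)} = \frac{1}{12}$ ($f{\left(s \right)} = \frac{1}{1 + 11} = \frac{1}{12}$)
$\left(f{\left(7 \right)} + 55\right) Y = \left(\frac{1}{12} + 55\right) 136 = \frac{661}{12} \cdot 136 = \frac{22474}{3}$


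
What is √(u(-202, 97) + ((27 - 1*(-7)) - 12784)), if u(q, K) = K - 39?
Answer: 2*I*√3173 ≈ 112.66*I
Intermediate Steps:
u(q, K) = -39 + K
√(u(-202, 97) + ((27 - 1*(-7)) - 12784)) = √((-39 + 97) + ((27 - 1*(-7)) - 12784)) = √(58 + ((27 + 7) - 12784)) = √(58 + (34 - 12784)) = √(58 - 12750) = √(-12692) = 2*I*√3173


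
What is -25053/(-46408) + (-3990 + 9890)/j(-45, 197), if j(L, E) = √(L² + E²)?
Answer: 25053/46408 + 2950*√40834/20417 ≈ 29.737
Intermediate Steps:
j(L, E) = √(E² + L²)
-25053/(-46408) + (-3990 + 9890)/j(-45, 197) = -25053/(-46408) + (-3990 + 9890)/(√(197² + (-45)²)) = -25053*(-1/46408) + 5900/(√(38809 + 2025)) = 25053/46408 + 5900/(√40834) = 25053/46408 + 5900*(√40834/40834) = 25053/46408 + 2950*√40834/20417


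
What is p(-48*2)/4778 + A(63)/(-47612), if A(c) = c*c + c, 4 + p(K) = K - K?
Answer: -2431918/28436267 ≈ -0.085522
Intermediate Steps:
p(K) = -4 (p(K) = -4 + (K - K) = -4 + 0 = -4)
A(c) = c + c² (A(c) = c² + c = c + c²)
p(-48*2)/4778 + A(63)/(-47612) = -4/4778 + (63*(1 + 63))/(-47612) = -4*1/4778 + (63*64)*(-1/47612) = -2/2389 + 4032*(-1/47612) = -2/2389 - 1008/11903 = -2431918/28436267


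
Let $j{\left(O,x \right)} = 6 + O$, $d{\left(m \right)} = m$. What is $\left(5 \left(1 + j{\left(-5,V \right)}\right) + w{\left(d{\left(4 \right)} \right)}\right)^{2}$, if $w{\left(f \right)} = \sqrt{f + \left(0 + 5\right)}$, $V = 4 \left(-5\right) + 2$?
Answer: $169$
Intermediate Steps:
$V = -18$ ($V = -20 + 2 = -18$)
$w{\left(f \right)} = \sqrt{5 + f}$ ($w{\left(f \right)} = \sqrt{f + 5} = \sqrt{5 + f}$)
$\left(5 \left(1 + j{\left(-5,V \right)}\right) + w{\left(d{\left(4 \right)} \right)}\right)^{2} = \left(5 \left(1 + \left(6 - 5\right)\right) + \sqrt{5 + 4}\right)^{2} = \left(5 \left(1 + 1\right) + \sqrt{9}\right)^{2} = \left(5 \cdot 2 + 3\right)^{2} = \left(10 + 3\right)^{2} = 13^{2} = 169$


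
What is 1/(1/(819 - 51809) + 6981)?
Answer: 50990/355961189 ≈ 0.00014325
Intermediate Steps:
1/(1/(819 - 51809) + 6981) = 1/(1/(-50990) + 6981) = 1/(-1/50990 + 6981) = 1/(355961189/50990) = 50990/355961189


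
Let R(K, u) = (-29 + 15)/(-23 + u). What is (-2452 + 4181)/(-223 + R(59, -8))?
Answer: -53599/6899 ≈ -7.7691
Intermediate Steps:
R(K, u) = -14/(-23 + u)
(-2452 + 4181)/(-223 + R(59, -8)) = (-2452 + 4181)/(-223 - 14/(-23 - 8)) = 1729/(-223 - 14/(-31)) = 1729/(-223 - 14*(-1/31)) = 1729/(-223 + 14/31) = 1729/(-6899/31) = 1729*(-31/6899) = -53599/6899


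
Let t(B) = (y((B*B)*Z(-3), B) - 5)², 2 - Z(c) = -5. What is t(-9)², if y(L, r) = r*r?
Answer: 33362176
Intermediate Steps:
Z(c) = 7 (Z(c) = 2 - 1*(-5) = 2 + 5 = 7)
y(L, r) = r²
t(B) = (-5 + B²)² (t(B) = (B² - 5)² = (-5 + B²)²)
t(-9)² = ((-5 + (-9)²)²)² = ((-5 + 81)²)² = (76²)² = 5776² = 33362176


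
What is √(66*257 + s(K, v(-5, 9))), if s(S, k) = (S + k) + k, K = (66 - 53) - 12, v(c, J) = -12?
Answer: √16939 ≈ 130.15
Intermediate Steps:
K = 1 (K = 13 - 12 = 1)
s(S, k) = S + 2*k
√(66*257 + s(K, v(-5, 9))) = √(66*257 + (1 + 2*(-12))) = √(16962 + (1 - 24)) = √(16962 - 23) = √16939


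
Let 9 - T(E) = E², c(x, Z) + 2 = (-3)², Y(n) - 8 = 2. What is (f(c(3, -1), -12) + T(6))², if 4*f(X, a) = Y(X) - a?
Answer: 1849/4 ≈ 462.25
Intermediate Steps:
Y(n) = 10 (Y(n) = 8 + 2 = 10)
c(x, Z) = 7 (c(x, Z) = -2 + (-3)² = -2 + 9 = 7)
f(X, a) = 5/2 - a/4 (f(X, a) = (10 - a)/4 = 5/2 - a/4)
T(E) = 9 - E²
(f(c(3, -1), -12) + T(6))² = ((5/2 - ¼*(-12)) + (9 - 1*6²))² = ((5/2 + 3) + (9 - 1*36))² = (11/2 + (9 - 36))² = (11/2 - 27)² = (-43/2)² = 1849/4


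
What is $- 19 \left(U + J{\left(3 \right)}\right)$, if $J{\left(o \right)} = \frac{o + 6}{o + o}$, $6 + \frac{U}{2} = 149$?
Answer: $- \frac{10925}{2} \approx -5462.5$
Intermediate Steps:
$U = 286$ ($U = -12 + 2 \cdot 149 = -12 + 298 = 286$)
$J{\left(o \right)} = \frac{6 + o}{2 o}$
$- 19 \left(U + J{\left(3 \right)}\right) = - 19 \left(286 + \frac{6 + 3}{2 \cdot 3}\right) = - 19 \left(286 + \frac{1}{2} \cdot \frac{1}{3} \cdot 9\right) = - 19 \left(286 + \frac{3}{2}\right) = \left(-19\right) \frac{575}{2} = - \frac{10925}{2}$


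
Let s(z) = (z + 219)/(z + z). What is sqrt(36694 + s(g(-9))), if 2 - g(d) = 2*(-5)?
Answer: sqrt(587258)/4 ≈ 191.58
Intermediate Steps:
g(d) = 12 (g(d) = 2 - 2*(-5) = 2 - 1*(-10) = 2 + 10 = 12)
s(z) = (219 + z)/(2*z) (s(z) = (219 + z)/((2*z)) = (219 + z)*(1/(2*z)) = (219 + z)/(2*z))
sqrt(36694 + s(g(-9))) = sqrt(36694 + (1/2)*(219 + 12)/12) = sqrt(36694 + (1/2)*(1/12)*231) = sqrt(36694 + 77/8) = sqrt(293629/8) = sqrt(587258)/4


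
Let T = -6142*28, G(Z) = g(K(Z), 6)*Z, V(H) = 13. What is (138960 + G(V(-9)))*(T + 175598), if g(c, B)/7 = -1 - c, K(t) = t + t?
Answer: 494413866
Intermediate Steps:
K(t) = 2*t
g(c, B) = -7 - 7*c (g(c, B) = 7*(-1 - c) = -7 - 7*c)
G(Z) = Z*(-7 - 14*Z) (G(Z) = (-7 - 14*Z)*Z = Z*(-7 - 14*Z))
T = -171976
(138960 + G(V(-9)))*(T + 175598) = (138960 - 7*13*(1 + 2*13))*(-171976 + 175598) = (138960 - 7*13*(1 + 26))*3622 = (138960 - 7*13*27)*3622 = (138960 - 2457)*3622 = 136503*3622 = 494413866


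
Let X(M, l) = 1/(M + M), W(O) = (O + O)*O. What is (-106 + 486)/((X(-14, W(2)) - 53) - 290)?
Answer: -2128/1921 ≈ -1.1078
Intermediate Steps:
W(O) = 2*O**2 (W(O) = (2*O)*O = 2*O**2)
X(M, l) = 1/(2*M)
(-106 + 486)/((X(-14, W(2)) - 53) - 290) = (-106 + 486)/(((1/2)/(-14) - 53) - 290) = 380/(((1/2)*(-1/14) - 53) - 290) = 380/((-1/28 - 53) - 290) = 380/(-1485/28 - 290) = 380/(-9605/28) = 380*(-28/9605) = -2128/1921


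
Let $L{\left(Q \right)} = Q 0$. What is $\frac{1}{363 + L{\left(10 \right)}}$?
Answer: $\frac{1}{363} \approx 0.0027548$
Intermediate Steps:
$L{\left(Q \right)} = 0$
$\frac{1}{363 + L{\left(10 \right)}} = \frac{1}{363 + 0} = \frac{1}{363}$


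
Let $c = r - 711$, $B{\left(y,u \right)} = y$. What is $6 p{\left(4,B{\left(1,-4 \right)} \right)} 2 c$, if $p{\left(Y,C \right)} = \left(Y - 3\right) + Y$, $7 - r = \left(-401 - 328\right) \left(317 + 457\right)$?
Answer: $33812520$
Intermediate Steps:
$r = 564253$ ($r = 7 - \left(-401 - 328\right) \left(317 + 457\right) = 7 - \left(-729\right) 774 = 7 - -564246 = 7 + 564246 = 564253$)
$p{\left(Y,C \right)} = -3 + 2 Y$ ($p{\left(Y,C \right)} = \left(-3 + Y\right) + Y = -3 + 2 Y$)
$c = 563542$ ($c = 564253 - 711 = 563542$)
$6 p{\left(4,B{\left(1,-4 \right)} \right)} 2 c = 6 \left(-3 + 2 \cdot 4\right) 2 \cdot 563542 = 6 \left(-3 + 8\right) 2 \cdot 563542 = 6 \cdot 5 \cdot 2 \cdot 563542 = 30 \cdot 2 \cdot 563542 = 60 \cdot 563542 = 33812520$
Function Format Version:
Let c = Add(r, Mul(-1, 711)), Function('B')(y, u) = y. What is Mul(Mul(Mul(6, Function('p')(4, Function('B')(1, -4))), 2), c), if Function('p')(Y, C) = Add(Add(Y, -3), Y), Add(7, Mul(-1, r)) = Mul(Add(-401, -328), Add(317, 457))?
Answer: 33812520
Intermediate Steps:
r = 564253 (r = Add(7, Mul(-1, Mul(Add(-401, -328), Add(317, 457)))) = Add(7, Mul(-1, Mul(-729, 774))) = Add(7, Mul(-1, -564246)) = Add(7, 564246) = 564253)
Function('p')(Y, C) = Add(-3, Mul(2, Y)) (Function('p')(Y, C) = Add(Add(-3, Y), Y) = Add(-3, Mul(2, Y)))
c = 563542 (c = Add(564253, Mul(-1, 711)) = Add(564253, -711) = 563542)
Mul(Mul(Mul(6, Function('p')(4, Function('B')(1, -4))), 2), c) = Mul(Mul(Mul(6, Add(-3, Mul(2, 4))), 2), 563542) = Mul(Mul(Mul(6, Add(-3, 8)), 2), 563542) = Mul(Mul(Mul(6, 5), 2), 563542) = Mul(Mul(30, 2), 563542) = Mul(60, 563542) = 33812520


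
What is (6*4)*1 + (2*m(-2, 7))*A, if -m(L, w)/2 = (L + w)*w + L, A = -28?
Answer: 3720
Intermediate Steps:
m(L, w) = -2*L - 2*w*(L + w) (m(L, w) = -2*((L + w)*w + L) = -2*(w*(L + w) + L) = -2*(L + w*(L + w)) = -2*L - 2*w*(L + w))
(6*4)*1 + (2*m(-2, 7))*A = (6*4)*1 + (2*(-2*(-2) - 2*7² - 2*(-2)*7))*(-28) = 24*1 + (2*(4 - 2*49 + 28))*(-28) = 24 + (2*(4 - 98 + 28))*(-28) = 24 + (2*(-66))*(-28) = 24 - 132*(-28) = 24 + 3696 = 3720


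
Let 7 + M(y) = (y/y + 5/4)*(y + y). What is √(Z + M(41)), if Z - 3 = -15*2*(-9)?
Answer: √1802/2 ≈ 21.225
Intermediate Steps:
M(y) = -7 + 9*y/2 (M(y) = -7 + (y/y + 5/4)*(y + y) = -7 + (1 + 5*(¼))*(2*y) = -7 + (1 + 5/4)*(2*y) = -7 + 9*(2*y)/4 = -7 + 9*y/2)
Z = 273 (Z = 3 - 15*2*(-9) = 3 - 30*(-9) = 3 + 270 = 273)
√(Z + M(41)) = √(273 + (-7 + (9/2)*41)) = √(273 + (-7 + 369/2)) = √(273 + 355/2) = √(901/2) = √1802/2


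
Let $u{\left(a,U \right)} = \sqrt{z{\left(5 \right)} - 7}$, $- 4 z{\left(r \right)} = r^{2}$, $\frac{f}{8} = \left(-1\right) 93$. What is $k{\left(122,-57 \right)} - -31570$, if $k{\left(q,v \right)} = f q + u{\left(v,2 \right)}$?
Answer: $-59198 + \frac{i \sqrt{53}}{2} \approx -59198.0 + 3.6401 i$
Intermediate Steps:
$f = -744$ ($f = 8 \left(\left(-1\right) 93\right) = 8 \left(-93\right) = -744$)
$z{\left(r \right)} = - \frac{r^{2}}{4}$
$u{\left(a,U \right)} = \frac{i \sqrt{53}}{2}$ ($u{\left(a,U \right)} = \sqrt{- \frac{5^{2}}{4} - 7} = \sqrt{\left(- \frac{1}{4}\right) 25 - 7} = \sqrt{- \frac{25}{4} - 7} = \sqrt{- \frac{53}{4}} = \frac{i \sqrt{53}}{2}$)
$k{\left(q,v \right)} = - 744 q + \frac{i \sqrt{53}}{2}$
$k{\left(122,-57 \right)} - -31570 = \left(\left(-744\right) 122 + \frac{i \sqrt{53}}{2}\right) - -31570 = \left(-90768 + \frac{i \sqrt{53}}{2}\right) + 31570 = -59198 + \frac{i \sqrt{53}}{2}$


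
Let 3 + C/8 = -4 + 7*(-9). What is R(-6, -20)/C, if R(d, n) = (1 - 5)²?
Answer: -1/35 ≈ -0.028571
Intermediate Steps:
R(d, n) = 16 (R(d, n) = (-4)² = 16)
C = -560 (C = -24 + 8*(-4 + 7*(-9)) = -24 + 8*(-4 - 63) = -24 + 8*(-67) = -24 - 536 = -560)
R(-6, -20)/C = 16/(-560) = 16*(-1/560) = -1/35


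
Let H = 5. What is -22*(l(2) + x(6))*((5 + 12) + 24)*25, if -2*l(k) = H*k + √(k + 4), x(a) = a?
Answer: -22550 + 11275*√6 ≈ 5068.0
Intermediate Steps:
l(k) = -5*k/2 - √(4 + k)/2 (l(k) = -(5*k + √(k + 4))/2 = -(5*k + √(4 + k))/2 = -(√(4 + k) + 5*k)/2 = -5*k/2 - √(4 + k)/2)
-22*(l(2) + x(6))*((5 + 12) + 24)*25 = -22*((-5/2*2 - √(4 + 2)/2) + 6)*((5 + 12) + 24)*25 = -22*((-5 - √6/2) + 6)*(17 + 24)*25 = -22*(1 - √6/2)*41*25 = -22*(41 - 41*√6/2)*25 = (-902 + 451*√6)*25 = -22550 + 11275*√6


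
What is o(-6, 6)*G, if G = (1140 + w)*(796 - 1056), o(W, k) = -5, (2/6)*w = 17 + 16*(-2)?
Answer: 1423500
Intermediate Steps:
w = -45 (w = 3*(17 + 16*(-2)) = 3*(17 - 32) = 3*(-15) = -45)
G = -284700 (G = (1140 - 45)*(796 - 1056) = 1095*(-260) = -284700)
o(-6, 6)*G = -5*(-284700) = 1423500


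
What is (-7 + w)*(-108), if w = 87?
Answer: -8640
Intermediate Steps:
(-7 + w)*(-108) = (-7 + 87)*(-108) = 80*(-108) = -8640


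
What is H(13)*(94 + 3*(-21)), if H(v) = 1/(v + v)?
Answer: 31/26 ≈ 1.1923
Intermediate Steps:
H(v) = 1/(2*v)
H(13)*(94 + 3*(-21)) = ((1/2)/13)*(94 + 3*(-21)) = ((1/2)*(1/13))*(94 - 63) = (1/26)*31 = 31/26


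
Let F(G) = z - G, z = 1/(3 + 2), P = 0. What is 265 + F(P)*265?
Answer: 318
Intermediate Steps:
z = 1/5 ≈ 0.20000
F(G) = 1/5 - G
265 + F(P)*265 = 265 + (1/5 - 1*0)*265 = 265 + (1/5 + 0)*265 = 265 + (1/5)*265 = 265 + 53 = 318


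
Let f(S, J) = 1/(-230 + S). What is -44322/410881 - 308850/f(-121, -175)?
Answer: 44542109450028/410881 ≈ 1.0841e+8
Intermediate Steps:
-44322/410881 - 308850/f(-121, -175) = -44322/410881 - 308850/(1/(-230 - 121)) = -44322*1/410881 - 308850/(1/(-351)) = -44322/410881 - 308850/(-1/351) = -44322/410881 - 308850*(-351) = -44322/410881 + 108406350 = 44542109450028/410881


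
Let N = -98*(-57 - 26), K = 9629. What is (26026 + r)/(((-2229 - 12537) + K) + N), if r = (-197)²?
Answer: 64835/2997 ≈ 21.633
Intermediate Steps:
N = 8134 (N = -98*(-83) = 8134)
r = 38809
(26026 + r)/(((-2229 - 12537) + K) + N) = (26026 + 38809)/(((-2229 - 12537) + 9629) + 8134) = 64835/((-14766 + 9629) + 8134) = 64835/(-5137 + 8134) = 64835/2997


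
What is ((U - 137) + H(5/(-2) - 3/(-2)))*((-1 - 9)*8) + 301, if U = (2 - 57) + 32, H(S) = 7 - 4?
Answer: 12861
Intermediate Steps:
H(S) = 3
U = -23 (U = -55 + 32 = -23)
((U - 137) + H(5/(-2) - 3/(-2)))*((-1 - 9)*8) + 301 = ((-23 - 137) + 3)*((-1 - 9)*8) + 301 = (-160 + 3)*(-10*8) + 301 = -157*(-80) + 301 = 12560 + 301 = 12861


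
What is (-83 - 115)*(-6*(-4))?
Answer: -4752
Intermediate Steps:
(-83 - 115)*(-6*(-4)) = -198*24 = -4752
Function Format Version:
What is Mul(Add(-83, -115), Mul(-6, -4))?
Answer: -4752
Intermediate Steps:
Mul(Add(-83, -115), Mul(-6, -4)) = Mul(-198, 24) = -4752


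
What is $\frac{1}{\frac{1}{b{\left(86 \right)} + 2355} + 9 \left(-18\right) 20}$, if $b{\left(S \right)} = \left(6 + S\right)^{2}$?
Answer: $- \frac{10819}{35053559} \approx -0.00030864$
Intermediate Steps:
$\frac{1}{\frac{1}{b{\left(86 \right)} + 2355} + 9 \left(-18\right) 20} = \frac{1}{\frac{1}{\left(6 + 86\right)^{2} + 2355} + 9 \left(-18\right) 20} = \frac{1}{\frac{1}{92^{2} + 2355} - 3240} = \frac{1}{\frac{1}{8464 + 2355} - 3240} = \frac{1}{\frac{1}{10819} - 3240} = \frac{1}{- \frac{35053559}{10819}} = - \frac{10819}{35053559}$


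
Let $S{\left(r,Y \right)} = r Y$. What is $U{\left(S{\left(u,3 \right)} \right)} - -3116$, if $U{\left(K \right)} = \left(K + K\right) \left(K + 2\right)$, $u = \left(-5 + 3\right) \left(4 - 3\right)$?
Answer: $3164$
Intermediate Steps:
$u = -2$ ($u = \left(-2\right) 1 = -2$)
$S{\left(r,Y \right)} = Y r$
$U{\left(K \right)} = 2 K \left(2 + K\right)$
$U{\left(S{\left(u,3 \right)} \right)} - -3116 = 2 \cdot 3 \left(-2\right) \left(2 + 3 \left(-2\right)\right) - -3116 = 2 \left(-6\right) \left(2 - 6\right) + 3116 = 2 \left(-6\right) \left(-4\right) + 3116 = 48 + 3116 = 3164$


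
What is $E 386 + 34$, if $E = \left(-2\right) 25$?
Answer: $-19266$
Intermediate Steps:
$E = -50$
$E 386 + 34 = \left(-50\right) 386 + 34 = -19300 + 34 = -19266$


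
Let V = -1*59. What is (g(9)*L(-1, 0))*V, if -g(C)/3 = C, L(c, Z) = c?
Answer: -1593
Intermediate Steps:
g(C) = -3*C
V = -59
(g(9)*L(-1, 0))*V = (-3*9*(-1))*(-59) = -27*(-1)*(-59) = 27*(-59) = -1593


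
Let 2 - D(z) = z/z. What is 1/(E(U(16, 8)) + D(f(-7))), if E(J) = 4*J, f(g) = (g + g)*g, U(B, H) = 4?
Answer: 1/17 ≈ 0.058824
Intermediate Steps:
f(g) = 2*g² (f(g) = (2*g)*g = 2*g²)
D(z) = 1 (D(z) = 2 - z/z = 2 - 1*1 = 2 - 1 = 1)
1/(E(U(16, 8)) + D(f(-7))) = 1/(4*4 + 1) = 1/(16 + 1) = 1/17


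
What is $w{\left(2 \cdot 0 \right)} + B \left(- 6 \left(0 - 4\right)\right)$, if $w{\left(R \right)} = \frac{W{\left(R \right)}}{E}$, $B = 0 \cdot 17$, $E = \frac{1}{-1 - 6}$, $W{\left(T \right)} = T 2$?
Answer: $0$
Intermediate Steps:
$W{\left(T \right)} = 2 T$
$E = - \frac{1}{7}$ ($E = \frac{1}{-7} = - \frac{1}{7} \approx -0.14286$)
$B = 0$
$w{\left(R \right)} = - 14 R$ ($w{\left(R \right)} = \frac{2 R}{- \frac{1}{7}} = 2 R \left(-7\right) = - 14 R$)
$w{\left(2 \cdot 0 \right)} + B \left(- 6 \left(0 - 4\right)\right) = - 14 \cdot 2 \cdot 0 + 0 \left(- 6 \left(0 - 4\right)\right) = \left(-14\right) 0 + 0 \left(\left(-6\right) \left(-4\right)\right) = 0 + 0 \cdot 24 = 0 + 0 = 0$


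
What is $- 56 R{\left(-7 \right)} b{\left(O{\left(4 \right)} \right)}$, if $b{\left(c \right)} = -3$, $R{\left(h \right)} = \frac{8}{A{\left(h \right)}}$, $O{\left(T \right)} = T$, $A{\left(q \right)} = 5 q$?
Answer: $- \frac{192}{5} \approx -38.4$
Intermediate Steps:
$R{\left(h \right)} = \frac{8}{5 h}$
$- 56 R{\left(-7 \right)} b{\left(O{\left(4 \right)} \right)} = - 56 \frac{8}{5 \left(-7\right)} \left(-3\right) = - 56 \cdot \frac{8}{5} \left(- \frac{1}{7}\right) \left(-3\right) = \left(-56\right) \left(- \frac{8}{35}\right) \left(-3\right) = \frac{64}{5} \left(-3\right) = - \frac{192}{5}$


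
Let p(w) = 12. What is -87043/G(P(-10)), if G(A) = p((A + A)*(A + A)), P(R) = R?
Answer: -87043/12 ≈ -7253.6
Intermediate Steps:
G(A) = 12
-87043/G(P(-10)) = -87043/12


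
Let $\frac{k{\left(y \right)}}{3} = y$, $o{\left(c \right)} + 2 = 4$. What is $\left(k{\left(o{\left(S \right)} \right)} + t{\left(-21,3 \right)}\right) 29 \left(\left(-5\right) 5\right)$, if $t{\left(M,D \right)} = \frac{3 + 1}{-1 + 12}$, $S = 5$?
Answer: $- \frac{50750}{11} \approx -4613.6$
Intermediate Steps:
$o{\left(c \right)} = 2$ ($o{\left(c \right)} = -2 + 4 = 2$)
$t{\left(M,D \right)} = \frac{4}{11}$
$k{\left(y \right)} = 3 y$
$\left(k{\left(o{\left(S \right)} \right)} + t{\left(-21,3 \right)}\right) 29 \left(\left(-5\right) 5\right) = \left(3 \cdot 2 + \frac{4}{11}\right) 29 \left(\left(-5\right) 5\right) = \left(6 + \frac{4}{11}\right) 29 \left(-25\right) = \frac{70}{11} \left(-725\right) = - \frac{50750}{11}$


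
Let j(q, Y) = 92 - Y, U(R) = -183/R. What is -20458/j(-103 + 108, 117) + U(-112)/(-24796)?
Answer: 56814971041/69428800 ≈ 818.32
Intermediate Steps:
-20458/j(-103 + 108, 117) + U(-112)/(-24796) = -20458/(92 - 1*117) - 183/(-112)/(-24796) = -20458/(92 - 117) - 183*(-1/112)*(-1/24796) = -20458/(-25) + (183/112)*(-1/24796) = -20458*(-1/25) - 183/2777152 = 20458/25 - 183/2777152 = 56814971041/69428800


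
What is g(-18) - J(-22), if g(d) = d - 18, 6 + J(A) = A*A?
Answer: -514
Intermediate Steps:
J(A) = -6 + A² (J(A) = -6 + A*A = -6 + A²)
g(d) = -18 + d
g(-18) - J(-22) = (-18 - 18) - (-6 + (-22)²) = -36 - (-6 + 484) = -36 - 1*478 = -36 - 478 = -514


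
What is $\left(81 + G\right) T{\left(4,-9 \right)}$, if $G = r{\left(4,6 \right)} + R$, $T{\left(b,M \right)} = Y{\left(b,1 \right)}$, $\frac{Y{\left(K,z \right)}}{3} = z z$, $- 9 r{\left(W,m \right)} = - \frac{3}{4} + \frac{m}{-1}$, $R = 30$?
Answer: $\frac{1341}{4} \approx 335.25$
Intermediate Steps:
$r{\left(W,m \right)} = \frac{1}{12} + \frac{m}{9}$ ($r{\left(W,m \right)} = - \frac{- \frac{3}{4} + \frac{m}{-1}}{9} = - \frac{\left(-3\right) \frac{1}{4} + m \left(-1\right)}{9} = - \frac{- \frac{3}{4} - m}{9} = \frac{1}{12} + \frac{m}{9}$)
$Y{\left(K,z \right)} = 3 z^{2}$ ($Y{\left(K,z \right)} = 3 z z = 3 z^{2}$)
$T{\left(b,M \right)} = 3$ ($T{\left(b,M \right)} = 3 \cdot 1^{2} = 3 \cdot 1 = 3$)
$G = \frac{123}{4}$ ($G = \left(\frac{1}{12} + \frac{1}{9} \cdot 6\right) + 30 = \left(\frac{1}{12} + \frac{2}{3}\right) + 30 = \frac{3}{4} + 30 = \frac{123}{4} \approx 30.75$)
$\left(81 + G\right) T{\left(4,-9 \right)} = \left(81 + \frac{123}{4}\right) 3 = \frac{447}{4} \cdot 3 = \frac{1341}{4}$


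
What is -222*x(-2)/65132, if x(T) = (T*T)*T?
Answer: 444/16283 ≈ 0.027268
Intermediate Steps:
x(T) = T**3 (x(T) = T**2*T = T**3)
-222*x(-2)/65132 = -222*(-2)**3/65132 = -222*(-8)*(1/65132) = 1776*(1/65132) = 444/16283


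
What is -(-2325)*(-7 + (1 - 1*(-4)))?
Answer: -4650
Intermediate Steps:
-(-2325)*(-7 + (1 - 1*(-4))) = -(-2325)*(-7 + (1 + 4)) = -(-2325)*(-7 + 5) = -(-2325)*(-2) = -1*4650 = -4650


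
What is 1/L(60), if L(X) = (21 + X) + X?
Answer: 1/141 ≈ 0.0070922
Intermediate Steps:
L(X) = 21 + 2*X
1/L(60) = 1/(21 + 2*60) = 1/(21 + 120) = 1/141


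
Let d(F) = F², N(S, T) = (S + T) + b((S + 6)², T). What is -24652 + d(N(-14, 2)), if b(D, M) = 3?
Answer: -24571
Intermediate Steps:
N(S, T) = 3 + S + T (N(S, T) = (S + T) + 3 = 3 + S + T)
-24652 + d(N(-14, 2)) = -24652 + (3 - 14 + 2)² = -24652 + (-9)² = -24652 + 81 = -24571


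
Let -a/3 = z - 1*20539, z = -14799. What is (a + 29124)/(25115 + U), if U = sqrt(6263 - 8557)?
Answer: 1131330290/210255173 - 45046*I*sqrt(2294)/210255173 ≈ 5.3808 - 0.010261*I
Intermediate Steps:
a = 106014 (a = -3*(-14799 - 1*20539) = -3*(-14799 - 20539) = -3*(-35338) = 106014)
U = I*sqrt(2294) (U = sqrt(-2294) = I*sqrt(2294) ≈ 47.896*I)
(a + 29124)/(25115 + U) = (106014 + 29124)/(25115 + I*sqrt(2294)) = 135138/(25115 + I*sqrt(2294))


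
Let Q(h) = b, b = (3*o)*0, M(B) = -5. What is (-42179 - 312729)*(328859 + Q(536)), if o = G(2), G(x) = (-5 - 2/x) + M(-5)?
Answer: -116714689972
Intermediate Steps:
G(x) = -10 - 2/x (G(x) = (-5 - 2/x) - 5 = -10 - 2/x)
o = -11 (o = -10 - 2/2 = -10 - 2*½ = -10 - 1 = -11)
b = 0 (b = (3*(-11))*0 = -33*0 = 0)
Q(h) = 0
(-42179 - 312729)*(328859 + Q(536)) = (-42179 - 312729)*(328859 + 0) = -354908*328859 = -116714689972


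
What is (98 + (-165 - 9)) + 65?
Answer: -11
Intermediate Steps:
(98 + (-165 - 9)) + 65 = (98 - 174) + 65 = -76 + 65 = -11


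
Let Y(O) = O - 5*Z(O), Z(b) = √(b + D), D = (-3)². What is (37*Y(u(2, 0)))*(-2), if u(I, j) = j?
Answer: 1110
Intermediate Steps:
D = 9
Z(b) = √(9 + b) (Z(b) = √(b + 9) = √(9 + b))
Y(O) = O - 5*√(9 + O)
(37*Y(u(2, 0)))*(-2) = (37*(0 - 5*√(9 + 0)))*(-2) = (37*(0 - 5*√9))*(-2) = (37*(0 - 5*3))*(-2) = (37*(0 - 15))*(-2) = (37*(-15))*(-2) = -555*(-2) = 1110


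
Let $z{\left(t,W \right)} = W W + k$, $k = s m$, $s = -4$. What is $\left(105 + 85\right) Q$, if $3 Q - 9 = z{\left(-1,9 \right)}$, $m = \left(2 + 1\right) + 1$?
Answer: $\frac{14060}{3} \approx 4686.7$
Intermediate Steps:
$m = 4$ ($m = 3 + 1 = 4$)
$k = -16$ ($k = \left(-4\right) 4 = -16$)
$z{\left(t,W \right)} = -16 + W^{2}$ ($z{\left(t,W \right)} = W W - 16 = W^{2} - 16 = -16 + W^{2}$)
$Q = \frac{74}{3}$ ($Q = 3 + \frac{-16 + 9^{2}}{3} = 3 + \frac{-16 + 81}{3} = 3 + \frac{1}{3} \cdot 65 = 3 + \frac{65}{3} = \frac{74}{3} \approx 24.667$)
$\left(105 + 85\right) Q = \left(105 + 85\right) \frac{74}{3} = 190 \cdot \frac{74}{3} = \frac{14060}{3}$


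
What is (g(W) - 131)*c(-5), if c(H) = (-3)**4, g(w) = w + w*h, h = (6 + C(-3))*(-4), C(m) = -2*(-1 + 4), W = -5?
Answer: -11016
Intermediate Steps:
C(m) = -6 (C(m) = -2*3 = -6)
h = 0 (h = (6 - 6)*(-4) = 0*(-4) = 0)
g(w) = w (g(w) = w + w*0 = w + 0 = w)
c(H) = 81
(g(W) - 131)*c(-5) = (-5 - 131)*81 = -136*81 = -11016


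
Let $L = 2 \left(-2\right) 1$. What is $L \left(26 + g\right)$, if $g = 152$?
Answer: $-712$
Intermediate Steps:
$L = -4$ ($L = \left(-4\right) 1 = -4$)
$L \left(26 + g\right) = - 4 \left(26 + 152\right) = \left(-4\right) 178 = -712$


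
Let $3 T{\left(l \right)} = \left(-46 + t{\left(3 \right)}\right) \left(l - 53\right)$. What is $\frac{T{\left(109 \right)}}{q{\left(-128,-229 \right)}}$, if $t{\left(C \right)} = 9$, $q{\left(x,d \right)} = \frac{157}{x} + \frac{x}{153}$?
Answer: $\frac{13526016}{40405} \approx 334.76$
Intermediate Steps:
$q{\left(x,d \right)} = \frac{157}{x} + \frac{x}{153}$ ($q{\left(x,d \right)} = \frac{157}{x} + x \frac{1}{153} = \frac{157}{x} + \frac{x}{153}$)
$T{\left(l \right)} = \frac{1961}{3} - \frac{37 l}{3}$ ($T{\left(l \right)} = \frac{\left(-46 + 9\right) \left(l - 53\right)}{3} = \frac{\left(-37\right) \left(-53 + l\right)}{3} = \frac{1961 - 37 l}{3} = \frac{1961}{3} - \frac{37 l}{3}$)
$\frac{T{\left(109 \right)}}{q{\left(-128,-229 \right)}} = \frac{\frac{1961}{3} - \frac{4033}{3}}{\frac{157}{-128} + \frac{1}{153} \left(-128\right)} = \frac{\frac{1961}{3} - \frac{4033}{3}}{157 \left(- \frac{1}{128}\right) - \frac{128}{153}} = - \frac{2072}{3 \left(- \frac{157}{128} - \frac{128}{153}\right)} = - \frac{2072}{3 \left(- \frac{40405}{19584}\right)} = \left(- \frac{2072}{3}\right) \left(- \frac{19584}{40405}\right) = \frac{13526016}{40405}$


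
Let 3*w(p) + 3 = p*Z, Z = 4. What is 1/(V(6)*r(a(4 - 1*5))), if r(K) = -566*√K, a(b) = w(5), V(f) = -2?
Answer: √51/19244 ≈ 0.00037110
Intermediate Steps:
w(p) = -1 + 4*p/3 (w(p) = -1 + (p*4)/3 = -1 + (4*p)/3 = -1 + 4*p/3)
a(b) = 17/3 (a(b) = -1 + (4/3)*5 = -1 + 20/3 = 17/3)
1/(V(6)*r(a(4 - 1*5))) = 1/(-(-1132)*√(17/3)) = 1/(-(-1132)*√51/3) = 1/(1132*√51/3) = √51/19244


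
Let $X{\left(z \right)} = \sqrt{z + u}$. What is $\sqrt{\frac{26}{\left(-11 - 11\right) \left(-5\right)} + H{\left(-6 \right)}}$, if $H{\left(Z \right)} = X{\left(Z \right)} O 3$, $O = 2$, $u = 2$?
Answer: $\frac{\sqrt{715 + 36300 i}}{55} \approx 2.4737 + 2.4255 i$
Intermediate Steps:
$X{\left(z \right)} = \sqrt{2 + z}$ ($X{\left(z \right)} = \sqrt{z + 2} = \sqrt{2 + z}$)
$H{\left(Z \right)} = 6 \sqrt{2 + Z}$ ($H{\left(Z \right)} = \sqrt{2 + Z} 2 \cdot 3 = 2 \sqrt{2 + Z} 3 = 6 \sqrt{2 + Z}$)
$\sqrt{\frac{26}{\left(-11 - 11\right) \left(-5\right)} + H{\left(-6 \right)}} = \sqrt{\frac{26}{\left(-11 - 11\right) \left(-5\right)} + 6 \sqrt{2 - 6}} = \sqrt{\frac{26}{\left(-22\right) \left(-5\right)} + 6 \sqrt{-4}} = \sqrt{\frac{26}{110} + 6 \cdot 2 i} = \sqrt{26 \cdot \frac{1}{110} + 12 i} = \sqrt{\frac{13}{55} + 12 i}$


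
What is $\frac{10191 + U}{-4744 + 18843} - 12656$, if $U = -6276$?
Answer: $- \frac{178433029}{14099} \approx -12656.0$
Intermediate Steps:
$\frac{10191 + U}{-4744 + 18843} - 12656 = \frac{10191 - 6276}{-4744 + 18843} - 12656 = \frac{3915}{14099} - 12656 = - \frac{178433029}{14099}$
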